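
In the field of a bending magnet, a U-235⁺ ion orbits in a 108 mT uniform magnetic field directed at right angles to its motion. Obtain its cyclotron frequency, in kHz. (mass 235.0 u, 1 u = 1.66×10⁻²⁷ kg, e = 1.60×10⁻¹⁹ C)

f = qB/(2πm) = (1×1.60×10^-19)(0.108) / [2π(3.90×10^-25)] = 7050 Hz.

f ≈ 7.05 kHz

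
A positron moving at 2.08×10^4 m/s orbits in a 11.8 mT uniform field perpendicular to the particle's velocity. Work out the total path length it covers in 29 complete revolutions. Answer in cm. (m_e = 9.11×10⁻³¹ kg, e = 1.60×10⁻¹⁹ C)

L ≈ 0.183 cm

r = mv/(qB) = 1.00×10^-5 m, so one revolution covers 2πr = 6.31×10^-5 m.
In 29 revolutions: L = 29·2πr = 1.83×10^-3 m.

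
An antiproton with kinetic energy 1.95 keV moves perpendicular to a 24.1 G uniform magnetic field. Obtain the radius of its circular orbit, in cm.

r ≈ 265 cm

Convert the energy: K = 1.95 keV = 3.12×10^-16 J.
v = √(2K/m) = √(2·3.12×10^-16/1.67×10^-27) = 6.11×10^5 m/s.
r = mv/(qB) = (1.67×10^-27)(6.11×10^5) / [(1×1.60×10^-19)(2.41×10^-3)] = 2.65 m.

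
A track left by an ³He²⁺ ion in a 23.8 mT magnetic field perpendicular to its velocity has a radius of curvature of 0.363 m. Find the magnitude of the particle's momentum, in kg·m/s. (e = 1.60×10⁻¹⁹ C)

Since qvB = mv²/r, the momentum p = mv = qBr.
p = (2×1.60×10^-19)(0.0238)(0.363) = 2.76×10^-21 kg·m/s.

p ≈ 2.76×10^-21 kg·m/s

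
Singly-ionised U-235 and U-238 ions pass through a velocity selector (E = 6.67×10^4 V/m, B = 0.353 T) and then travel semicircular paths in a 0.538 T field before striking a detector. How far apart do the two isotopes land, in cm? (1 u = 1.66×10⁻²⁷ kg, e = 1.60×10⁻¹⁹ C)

Both emerge at v = E/B₁ = 1.89×10^5 m/s.
r = mv/(qB₂), so r₁ = 0.8563 m and r₂ = 0.8672 m, giving Δr = 0.0109 m.
After a semicircle each ion lands a diameter 2r from the entry slit, so the separation is 2Δr = 0.0219 m.

Δd ≈ 2.19 cm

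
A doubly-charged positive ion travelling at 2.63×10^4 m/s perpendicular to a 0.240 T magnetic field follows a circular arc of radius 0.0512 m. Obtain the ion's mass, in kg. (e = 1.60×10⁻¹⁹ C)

m ≈ 1.50×10^-25 kg

qvB = mv²/r ⇒ m = qBr/v.
m = (2×1.60×10^-19)(0.240)(0.0512) / (2.63×10^4) = 1.50×10^-25 kg.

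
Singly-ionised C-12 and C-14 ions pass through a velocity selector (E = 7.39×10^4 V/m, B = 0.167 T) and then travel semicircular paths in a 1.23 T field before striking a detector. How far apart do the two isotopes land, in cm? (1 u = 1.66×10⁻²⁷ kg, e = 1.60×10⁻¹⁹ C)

Both emerge at v = E/B₁ = 4.43×10^5 m/s.
r = mv/(qB₂), so r₁ = 0.04479 m and r₂ = 0.05226 m, giving Δr = 7.47×10^-3 m.
After a semicircle each ion lands a diameter 2r from the entry slit, so the separation is 2Δr = 0.0149 m.

Δd ≈ 1.49 cm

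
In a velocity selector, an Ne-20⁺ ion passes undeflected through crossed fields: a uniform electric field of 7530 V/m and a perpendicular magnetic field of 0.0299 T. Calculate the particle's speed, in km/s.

v ≈ 252 km/s

For zero net force, qE = qvB, so v = E/B.
v = (7530) / (0.0299) = 2.52×10^5 m/s.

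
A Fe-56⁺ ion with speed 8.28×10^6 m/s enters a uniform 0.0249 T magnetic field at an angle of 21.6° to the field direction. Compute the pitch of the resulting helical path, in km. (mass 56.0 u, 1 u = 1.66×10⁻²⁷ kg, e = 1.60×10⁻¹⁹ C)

pitch ≈ 1.13 km

The velocity component along B is v∥ = v cos21.6° = 7.70×10^6 m/s.
The cyclotron period T = 2πm/(qB) = 1.47×10^-4 s is set by m, q, B alone.
Pitch = v∥·T = (7.70×10^6)(1.47×10^-4) = 1130 m.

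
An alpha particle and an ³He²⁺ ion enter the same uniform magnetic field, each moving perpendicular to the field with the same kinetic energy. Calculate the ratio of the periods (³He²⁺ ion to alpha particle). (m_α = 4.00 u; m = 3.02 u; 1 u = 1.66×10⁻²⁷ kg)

ratio ≈ 0.755

T = 2πm/(qB) is independent of speed, so T₂/T₁ = (m₂/q₂)/(m₁/q₁).
T_{³He²⁺ ion}/T_{alpha particle} = (5.01×10^-27/2e) / (6.64×10^-27/2e) = 0.755.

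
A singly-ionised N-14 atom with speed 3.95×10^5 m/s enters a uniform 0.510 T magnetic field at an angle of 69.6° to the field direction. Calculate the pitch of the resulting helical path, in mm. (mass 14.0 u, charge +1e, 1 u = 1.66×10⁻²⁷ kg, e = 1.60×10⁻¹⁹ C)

pitch ≈ 246 mm

The velocity component along B is v∥ = v cos69.6° = 1.38×10^5 m/s.
The cyclotron period T = 2πm/(qB) = 1.79×10^-6 s is set by m, q, B alone.
Pitch = v∥·T = (1.38×10^5)(1.79×10^-6) = 0.246 m.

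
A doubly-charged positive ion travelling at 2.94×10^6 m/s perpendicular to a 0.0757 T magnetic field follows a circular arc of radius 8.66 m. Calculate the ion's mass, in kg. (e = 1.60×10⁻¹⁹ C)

qvB = mv²/r ⇒ m = qBr/v.
m = (2×1.60×10^-19)(0.0757)(8.66) / (2.94×10^6) = 7.14×10^-26 kg.

m ≈ 7.14×10^-26 kg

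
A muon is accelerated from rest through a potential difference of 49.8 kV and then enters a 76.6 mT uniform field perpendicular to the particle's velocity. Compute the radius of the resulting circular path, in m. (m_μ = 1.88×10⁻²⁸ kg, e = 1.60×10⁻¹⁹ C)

The kinetic energy gained is K = qV = (1×1.60×10^-19)(4.98×10^4) = 7.97×10^-15 J.
v = √(2K/m) = 9.21×10^6 m/s.
r = mv/(qB) = (1.88×10^-28)(9.21×10^6) / [(1×1.60×10^-19)(0.0766)] = 0.141 m.

r ≈ 0.141 m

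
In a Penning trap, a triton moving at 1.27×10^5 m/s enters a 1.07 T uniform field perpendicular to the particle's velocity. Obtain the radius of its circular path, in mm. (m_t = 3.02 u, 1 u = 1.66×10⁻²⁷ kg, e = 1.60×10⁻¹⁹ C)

r ≈ 3.72 mm

The magnetic force provides the centripetal force: qvB = mv²/r, so r = mv/(qB).
r = (5.01×10^-27 kg)(1.27×10^5 m/s) / [(1×1.60×10^-19 C)(1.07 T)] = 3.72×10^-3 m.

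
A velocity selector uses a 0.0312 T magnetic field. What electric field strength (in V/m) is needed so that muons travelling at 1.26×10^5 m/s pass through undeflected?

E ≈ 3930 V/m

qE = qvB ⇒ E = vB = (1.26×10^5)(0.0312) = 3930 V/m.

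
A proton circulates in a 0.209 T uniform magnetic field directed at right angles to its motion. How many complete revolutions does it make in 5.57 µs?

T = 2πm/(qB) = 2π(1.67×10^-27) / [(1×1.60×10^-19)(0.209)] = 3.1378×10^-7 s.
N = t/T = 5.57×10^-6 / 3.1378×10^-7 ≈ 17.75, so 17 complete revolutions.

N = 17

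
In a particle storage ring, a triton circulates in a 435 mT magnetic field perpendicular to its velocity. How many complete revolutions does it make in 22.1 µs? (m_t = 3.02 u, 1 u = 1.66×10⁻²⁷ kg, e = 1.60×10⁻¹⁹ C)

T = 2πm/(qB) = 2π(5.0132×10^-27) / [(1×1.60×10^-19)(0.435)] = 4.5257×10^-7 s.
N = t/T = 2.21×10^-5 / 4.5257×10^-7 ≈ 48.83, so 48 complete revolutions.

N = 48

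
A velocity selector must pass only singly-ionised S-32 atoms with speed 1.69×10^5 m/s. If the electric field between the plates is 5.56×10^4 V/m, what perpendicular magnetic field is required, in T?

B ≈ 0.329 T

qE = qvB ⇒ B = E/v = (5.56×10^4) / (1.69×10^5) = 0.329 T.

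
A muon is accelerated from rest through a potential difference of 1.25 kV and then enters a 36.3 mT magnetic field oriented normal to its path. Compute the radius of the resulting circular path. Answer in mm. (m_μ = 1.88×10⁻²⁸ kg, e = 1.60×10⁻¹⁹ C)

r ≈ 47.2 mm

The kinetic energy gained is K = qV = (1×1.60×10^-19)(1250) = 2.00×10^-16 J.
v = √(2K/m) = 1.46×10^6 m/s.
r = mv/(qB) = (1.88×10^-28)(1.46×10^6) / [(1×1.60×10^-19)(0.0363)] = 0.0472 m.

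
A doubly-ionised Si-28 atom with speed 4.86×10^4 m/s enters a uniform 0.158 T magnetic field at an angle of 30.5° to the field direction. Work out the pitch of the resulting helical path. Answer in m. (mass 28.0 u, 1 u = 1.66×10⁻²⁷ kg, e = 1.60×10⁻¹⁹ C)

The velocity component along B is v∥ = v cos30.5° = 4.19×10^4 m/s.
The cyclotron period T = 2πm/(qB) = 5.78×10^-6 s is set by m, q, B alone.
Pitch = v∥·T = (4.19×10^4)(5.78×10^-6) = 0.242 m.

pitch ≈ 0.242 m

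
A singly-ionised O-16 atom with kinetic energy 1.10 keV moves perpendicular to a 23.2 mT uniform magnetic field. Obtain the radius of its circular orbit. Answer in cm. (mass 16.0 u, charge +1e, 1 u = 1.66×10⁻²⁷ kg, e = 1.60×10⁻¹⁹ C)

r ≈ 82.4 cm

Convert the energy: K = 1.10 keV = 1.76×10^-16 J.
v = √(2K/m) = √(2·1.76×10^-16/2.66×10^-26) = 1.15×10^5 m/s.
r = mv/(qB) = (2.66×10^-26)(1.15×10^5) / [(1×1.60×10^-19)(0.0232)] = 0.824 m.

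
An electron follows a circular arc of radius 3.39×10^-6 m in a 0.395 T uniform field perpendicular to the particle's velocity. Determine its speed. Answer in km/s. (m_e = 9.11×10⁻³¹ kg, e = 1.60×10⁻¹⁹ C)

From qvB = mv²/r, v = qBr/m.
v = (1×1.60×10^-19)(0.395)(3.39×10^-6) / (9.11×10^-31) = 2.35×10^5 m/s.

v ≈ 235 km/s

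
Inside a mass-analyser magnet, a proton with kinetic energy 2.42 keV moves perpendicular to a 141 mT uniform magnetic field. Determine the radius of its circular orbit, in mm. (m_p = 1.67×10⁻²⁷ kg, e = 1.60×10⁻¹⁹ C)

r ≈ 50.4 mm

Convert the energy: K = 2.42 keV = 3.87×10^-16 J.
v = √(2K/m) = √(2·3.87×10^-16/1.67×10^-27) = 6.81×10^5 m/s.
r = mv/(qB) = (1.67×10^-27)(6.81×10^5) / [(1×1.60×10^-19)(0.141)] = 0.0504 m.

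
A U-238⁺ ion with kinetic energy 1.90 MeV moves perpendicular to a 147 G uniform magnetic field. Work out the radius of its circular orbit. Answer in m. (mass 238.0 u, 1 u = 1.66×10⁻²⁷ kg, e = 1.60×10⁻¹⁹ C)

Convert the energy: K = 1.90 MeV = 3.04×10^-13 J.
v = √(2K/m) = √(2·3.04×10^-13/3.95×10^-25) = 1.24×10^6 m/s.
r = mv/(qB) = (3.95×10^-25)(1.24×10^6) / [(1×1.60×10^-19)(0.0147)] = 208 m.

r ≈ 208 m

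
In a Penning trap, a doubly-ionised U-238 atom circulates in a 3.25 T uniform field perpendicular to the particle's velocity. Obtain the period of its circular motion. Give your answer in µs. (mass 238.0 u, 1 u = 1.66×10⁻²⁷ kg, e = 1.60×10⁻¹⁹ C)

The cyclotron period is independent of speed: T = 2πm/(qB).
T = 2π(3.95×10^-25) / [(2×1.60×10^-19)(3.25)] = 2.39×10^-6 s.

T ≈ 2.39 µs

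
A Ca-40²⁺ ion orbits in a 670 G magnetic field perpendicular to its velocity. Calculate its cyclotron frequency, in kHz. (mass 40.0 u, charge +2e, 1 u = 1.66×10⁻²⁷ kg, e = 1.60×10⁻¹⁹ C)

f ≈ 51.4 kHz

f = qB/(2πm) = (2×1.60×10^-19)(0.0670) / [2π(6.64×10^-26)] = 5.14×10^4 Hz.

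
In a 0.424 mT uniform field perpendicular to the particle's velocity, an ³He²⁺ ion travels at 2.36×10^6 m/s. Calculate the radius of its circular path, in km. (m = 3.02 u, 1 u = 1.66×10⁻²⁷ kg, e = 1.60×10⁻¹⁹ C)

r ≈ 0.0872 km

The magnetic force provides the centripetal force: qvB = mv²/r, so r = mv/(qB).
r = (5.01×10^-27 kg)(2.36×10^6 m/s) / [(2×1.60×10^-19 C)(4.24×10^-4 T)] = 87.2 m.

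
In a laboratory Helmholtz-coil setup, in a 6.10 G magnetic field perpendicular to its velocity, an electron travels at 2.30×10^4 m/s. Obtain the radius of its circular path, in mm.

The magnetic force provides the centripetal force: qvB = mv²/r, so r = mv/(qB).
r = (9.11×10^-31 kg)(2.30×10^4 m/s) / [(1×1.60×10^-19 C)(6.10×10^-4 T)] = 2.15×10^-4 m.

r ≈ 0.215 mm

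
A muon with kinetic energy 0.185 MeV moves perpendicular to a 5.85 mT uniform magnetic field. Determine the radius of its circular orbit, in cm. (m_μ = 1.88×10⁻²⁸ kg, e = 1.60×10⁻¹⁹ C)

r ≈ 356 cm

Convert the energy: K = 0.185 MeV = 2.96×10^-14 J.
v = √(2K/m) = √(2·2.96×10^-14/1.88×10^-28) = 1.77×10^7 m/s.
r = mv/(qB) = (1.88×10^-28)(1.77×10^7) / [(1×1.60×10^-19)(5.85×10^-3)] = 3.56 m.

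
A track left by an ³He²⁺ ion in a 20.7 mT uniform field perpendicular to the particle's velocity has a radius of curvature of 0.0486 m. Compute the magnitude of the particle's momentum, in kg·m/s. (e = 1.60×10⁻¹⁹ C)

Since qvB = mv²/r, the momentum p = mv = qBr.
p = (2×1.60×10^-19)(0.0207)(0.0486) = 3.22×10^-22 kg·m/s.

p ≈ 3.22×10^-22 kg·m/s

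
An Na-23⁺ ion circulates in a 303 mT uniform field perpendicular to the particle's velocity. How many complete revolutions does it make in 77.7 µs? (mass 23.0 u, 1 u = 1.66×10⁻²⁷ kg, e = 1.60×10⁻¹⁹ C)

N = 15

T = 2πm/(qB) = 2π(3.818×10^-26) / [(1×1.60×10^-19)(0.303)] = 4.9483×10^-6 s.
N = t/T = 7.77×10^-5 / 4.9483×10^-6 ≈ 15.70, so 15 complete revolutions.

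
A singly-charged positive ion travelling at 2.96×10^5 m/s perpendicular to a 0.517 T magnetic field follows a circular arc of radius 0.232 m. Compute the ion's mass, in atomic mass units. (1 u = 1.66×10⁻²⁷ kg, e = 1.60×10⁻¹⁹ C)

m ≈ 39.1 u

qvB = mv²/r ⇒ m = qBr/v.
m = (1×1.60×10^-19)(0.517)(0.232) / (2.96×10^5) = 6.48×10^-26 kg = 39.1 u.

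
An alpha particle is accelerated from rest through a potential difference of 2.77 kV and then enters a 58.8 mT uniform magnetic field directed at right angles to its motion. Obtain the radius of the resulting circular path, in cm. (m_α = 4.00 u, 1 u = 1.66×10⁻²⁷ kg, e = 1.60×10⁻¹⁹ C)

r ≈ 18.2 cm

The kinetic energy gained is K = qV = (2×1.60×10^-19)(2770) = 8.86×10^-16 J.
v = √(2K/m) = 5.17×10^5 m/s.
r = mv/(qB) = (6.64×10^-27)(5.17×10^5) / [(2×1.60×10^-19)(0.0588)] = 0.182 m.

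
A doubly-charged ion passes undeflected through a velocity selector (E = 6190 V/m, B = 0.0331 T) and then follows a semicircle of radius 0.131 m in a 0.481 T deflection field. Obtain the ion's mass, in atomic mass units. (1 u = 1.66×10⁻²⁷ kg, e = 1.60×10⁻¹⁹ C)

v = E/B₁ = 1.87×10^5 m/s.
From r = mv/(qB₂), m = qB₂r/v = (2×1.60×10^-19)(0.481)(0.131) / (1.87×10^5) = 1.08×10^-25 kg.
In atomic mass units: m = 1.08×10^-25 / 1.66×10^-27 = 65.0 u.

m ≈ 65.0 u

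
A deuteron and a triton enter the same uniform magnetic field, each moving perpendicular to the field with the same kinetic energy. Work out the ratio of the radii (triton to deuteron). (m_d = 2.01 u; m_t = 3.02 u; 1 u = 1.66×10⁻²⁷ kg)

ratio ≈ 1.23

r = √(2mK)/(qB) ⇒ at equal K, r ∝ √m/q.
r_{triton}/r_{deuteron} = 1.23.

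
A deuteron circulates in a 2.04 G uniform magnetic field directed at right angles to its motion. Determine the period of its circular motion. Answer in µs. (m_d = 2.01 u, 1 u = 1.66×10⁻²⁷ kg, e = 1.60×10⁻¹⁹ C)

The cyclotron period is independent of speed: T = 2πm/(qB).
T = 2π(3.34×10^-27) / [(1×1.60×10^-19)(2.04×10^-4)] = 6.42×10^-4 s.

T ≈ 642 µs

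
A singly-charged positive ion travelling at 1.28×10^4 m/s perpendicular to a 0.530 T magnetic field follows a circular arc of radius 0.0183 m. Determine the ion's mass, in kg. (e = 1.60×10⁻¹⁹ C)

m ≈ 1.21×10^-25 kg

qvB = mv²/r ⇒ m = qBr/v.
m = (1×1.60×10^-19)(0.530)(0.0183) / (1.28×10^4) = 1.21×10^-25 kg.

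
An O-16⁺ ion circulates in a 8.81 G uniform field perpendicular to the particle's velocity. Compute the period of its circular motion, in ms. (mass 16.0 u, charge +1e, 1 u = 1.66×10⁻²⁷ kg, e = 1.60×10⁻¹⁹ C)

The cyclotron period is independent of speed: T = 2πm/(qB).
T = 2π(2.66×10^-26) / [(1×1.60×10^-19)(8.81×10^-4)] = 1.18×10^-3 s.

T ≈ 1.18 ms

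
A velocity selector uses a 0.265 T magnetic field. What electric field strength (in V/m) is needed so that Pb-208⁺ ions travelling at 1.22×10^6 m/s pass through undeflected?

qE = qvB ⇒ E = vB = (1.22×10^6)(0.265) = 3.23×10^5 V/m.

E ≈ 3.23×10^5 V/m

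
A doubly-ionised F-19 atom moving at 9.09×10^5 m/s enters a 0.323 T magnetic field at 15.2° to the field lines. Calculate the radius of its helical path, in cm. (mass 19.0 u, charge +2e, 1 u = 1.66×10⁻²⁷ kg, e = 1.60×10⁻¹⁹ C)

r ≈ 7.27 cm

Only the perpendicular component v⊥ = v sin15.2° = 2.38×10^5 m/s is bent by the field.
r = m v⊥ /(qB) = (3.15×10^-26)(2.38×10^5) / [(2×1.60×10^-19)(0.323)] = 0.0727 m.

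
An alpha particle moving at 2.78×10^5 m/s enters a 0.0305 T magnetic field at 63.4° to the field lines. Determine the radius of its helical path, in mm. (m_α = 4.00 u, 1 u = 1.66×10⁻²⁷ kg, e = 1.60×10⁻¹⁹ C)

r ≈ 169 mm

Only the perpendicular component v⊥ = v sin63.4° = 2.49×10^5 m/s is bent by the field.
r = m v⊥ /(qB) = (6.64×10^-27)(2.49×10^5) / [(2×1.60×10^-19)(0.0305)] = 0.169 m.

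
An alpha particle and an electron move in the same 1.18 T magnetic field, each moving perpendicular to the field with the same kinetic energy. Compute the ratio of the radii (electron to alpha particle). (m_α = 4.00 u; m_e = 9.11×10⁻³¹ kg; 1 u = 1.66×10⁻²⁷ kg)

r = √(2mK)/(qB) ⇒ at equal K, r ∝ √m/q.
r_{electron}/r_{alpha particle} = 0.0234.

ratio ≈ 0.0234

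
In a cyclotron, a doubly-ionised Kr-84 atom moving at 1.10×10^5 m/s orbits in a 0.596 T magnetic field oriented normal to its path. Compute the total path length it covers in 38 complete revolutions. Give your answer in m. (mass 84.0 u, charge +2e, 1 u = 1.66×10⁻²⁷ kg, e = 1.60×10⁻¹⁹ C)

r = mv/(qB) = 0.0804 m, so one revolution covers 2πr = 0.505 m.
In 38 revolutions: L = 38·2πr = 19.2 m.

L ≈ 19.2 m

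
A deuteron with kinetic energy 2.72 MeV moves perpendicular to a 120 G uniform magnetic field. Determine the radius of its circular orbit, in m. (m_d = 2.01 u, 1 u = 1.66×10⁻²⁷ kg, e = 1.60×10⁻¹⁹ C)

Convert the energy: K = 2.72 MeV = 4.35×10^-13 J.
v = √(2K/m) = √(2·4.35×10^-13/3.34×10^-27) = 1.62×10^7 m/s.
r = mv/(qB) = (3.34×10^-27)(1.62×10^7) / [(1×1.60×10^-19)(0.0120)] = 28.1 m.

r ≈ 28.1 m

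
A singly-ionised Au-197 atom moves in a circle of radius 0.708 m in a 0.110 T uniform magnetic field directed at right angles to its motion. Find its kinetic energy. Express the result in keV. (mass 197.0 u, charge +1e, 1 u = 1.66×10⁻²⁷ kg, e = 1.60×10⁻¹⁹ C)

K ≈ 1.48 keV

v = qBr/m = (1×1.60×10^-19)(0.110)(0.708) / (3.27×10^-25) = 3.81×10^4 m/s.
K = ½mv² = 0.5·(3.27×10^-25)·(3.81×10^4)² = 2.37×10^-16 J = 1.48 keV.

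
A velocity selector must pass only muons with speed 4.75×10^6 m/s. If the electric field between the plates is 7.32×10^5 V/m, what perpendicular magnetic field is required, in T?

B ≈ 0.154 T

qE = qvB ⇒ B = E/v = (7.32×10^5) / (4.75×10^6) = 0.154 T.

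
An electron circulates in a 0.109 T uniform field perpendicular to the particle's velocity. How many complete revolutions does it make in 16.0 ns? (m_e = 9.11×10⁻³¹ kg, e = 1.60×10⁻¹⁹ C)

N = 48

T = 2πm/(qB) = 2π(9.11×10^-31) / [(1×1.60×10^-19)(0.109)] = 3.2821×10^-10 s.
N = t/T = 1.60×10^-8 / 3.2821×10^-10 ≈ 48.75, so 48 complete revolutions.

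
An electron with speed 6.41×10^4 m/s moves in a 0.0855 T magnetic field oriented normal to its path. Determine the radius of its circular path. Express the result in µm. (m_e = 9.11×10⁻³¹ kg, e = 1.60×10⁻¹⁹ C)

The magnetic force provides the centripetal force: qvB = mv²/r, so r = mv/(qB).
r = (9.11×10^-31 kg)(6.41×10^4 m/s) / [(1×1.60×10^-19 C)(0.0855 T)] = 4.27×10^-6 m.

r ≈ 4.27 µm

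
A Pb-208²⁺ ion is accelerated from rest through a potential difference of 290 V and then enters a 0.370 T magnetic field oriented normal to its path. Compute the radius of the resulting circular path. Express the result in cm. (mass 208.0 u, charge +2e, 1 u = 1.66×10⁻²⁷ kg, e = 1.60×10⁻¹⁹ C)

r ≈ 6.76 cm

The kinetic energy gained is K = qV = (2×1.60×10^-19)(290) = 9.28×10^-17 J.
v = √(2K/m) = 2.32×10^4 m/s.
r = mv/(qB) = (3.45×10^-25)(2.32×10^4) / [(2×1.60×10^-19)(0.370)] = 0.0676 m.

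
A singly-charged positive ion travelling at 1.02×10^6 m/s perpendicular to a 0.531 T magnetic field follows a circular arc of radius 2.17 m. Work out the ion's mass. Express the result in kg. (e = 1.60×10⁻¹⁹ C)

m ≈ 1.81×10^-25 kg

qvB = mv²/r ⇒ m = qBr/v.
m = (1×1.60×10^-19)(0.531)(2.17) / (1.02×10^6) = 1.81×10^-25 kg.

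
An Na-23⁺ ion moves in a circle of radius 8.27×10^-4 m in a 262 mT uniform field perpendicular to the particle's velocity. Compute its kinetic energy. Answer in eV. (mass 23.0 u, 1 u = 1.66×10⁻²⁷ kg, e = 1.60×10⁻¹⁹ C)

v = qBr/m = (1×1.60×10^-19)(0.262)(8.27×10^-4) / (3.82×10^-26) = 908 m/s.
K = ½mv² = 0.5·(3.82×10^-26)·(908)² = 1.57×10^-20 J = 0.0984 eV.

K ≈ 0.0984 eV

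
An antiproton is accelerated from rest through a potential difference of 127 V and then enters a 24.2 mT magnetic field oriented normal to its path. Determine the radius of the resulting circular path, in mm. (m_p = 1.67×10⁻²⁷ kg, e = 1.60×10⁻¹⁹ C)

r ≈ 67.3 mm

The kinetic energy gained is K = qV = (1×1.60×10^-19)(127) = 2.03×10^-17 J.
v = √(2K/m) = 1.56×10^5 m/s.
r = mv/(qB) = (1.67×10^-27)(1.56×10^5) / [(1×1.60×10^-19)(0.0242)] = 0.0673 m.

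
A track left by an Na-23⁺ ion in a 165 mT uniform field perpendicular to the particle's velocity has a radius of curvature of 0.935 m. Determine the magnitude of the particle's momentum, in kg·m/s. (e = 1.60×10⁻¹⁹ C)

Since qvB = mv²/r, the momentum p = mv = qBr.
p = (1×1.60×10^-19)(0.165)(0.935) = 2.47×10^-20 kg·m/s.

p ≈ 2.47×10^-20 kg·m/s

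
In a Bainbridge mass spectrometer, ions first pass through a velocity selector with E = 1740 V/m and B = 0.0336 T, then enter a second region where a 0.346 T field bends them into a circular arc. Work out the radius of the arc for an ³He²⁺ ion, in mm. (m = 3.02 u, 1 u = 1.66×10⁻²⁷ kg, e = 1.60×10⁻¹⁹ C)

r ≈ 2.34 mm

The selector passes v = E/B = 1740/0.0336 = 5.18×10^4 m/s.
In the deflection region, r = mv/(qB₂) = (5.01×10^-27)(5.18×10^4) / [(2×1.60×10^-19)(0.346)] = 2.34×10^-3 m.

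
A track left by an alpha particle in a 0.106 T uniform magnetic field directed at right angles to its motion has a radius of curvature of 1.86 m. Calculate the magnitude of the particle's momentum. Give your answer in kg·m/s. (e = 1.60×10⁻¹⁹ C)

Since qvB = mv²/r, the momentum p = mv = qBr.
p = (2×1.60×10^-19)(0.106)(1.86) = 6.31×10^-20 kg·m/s.

p ≈ 6.31×10^-20 kg·m/s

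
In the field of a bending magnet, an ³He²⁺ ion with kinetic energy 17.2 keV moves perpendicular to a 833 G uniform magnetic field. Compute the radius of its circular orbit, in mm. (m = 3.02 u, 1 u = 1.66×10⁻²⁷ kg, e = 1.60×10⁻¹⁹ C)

Convert the energy: K = 17.2 keV = 2.75×10^-15 J.
v = √(2K/m) = √(2·2.75×10^-15/5.01×10^-27) = 1.05×10^6 m/s.
r = mv/(qB) = (5.01×10^-27)(1.05×10^6) / [(2×1.60×10^-19)(0.0833)] = 0.197 m.

r ≈ 197 mm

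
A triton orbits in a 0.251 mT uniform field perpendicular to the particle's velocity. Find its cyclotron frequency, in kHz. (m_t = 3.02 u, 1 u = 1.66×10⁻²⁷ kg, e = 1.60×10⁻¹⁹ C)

f ≈ 1.27 kHz

f = qB/(2πm) = (1×1.60×10^-19)(2.51×10^-4) / [2π(5.01×10^-27)] = 1270 Hz.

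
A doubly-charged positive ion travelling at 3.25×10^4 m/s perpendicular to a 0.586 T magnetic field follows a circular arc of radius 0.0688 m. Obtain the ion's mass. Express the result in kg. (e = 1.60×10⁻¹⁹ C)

qvB = mv²/r ⇒ m = qBr/v.
m = (2×1.60×10^-19)(0.586)(0.0688) / (3.25×10^4) = 3.97×10^-25 kg.

m ≈ 3.97×10^-25 kg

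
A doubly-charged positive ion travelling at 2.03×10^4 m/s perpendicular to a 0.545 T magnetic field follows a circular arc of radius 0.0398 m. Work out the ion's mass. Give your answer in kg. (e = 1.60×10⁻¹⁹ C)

m ≈ 3.42×10^-25 kg

qvB = mv²/r ⇒ m = qBr/v.
m = (2×1.60×10^-19)(0.545)(0.0398) / (2.03×10^4) = 3.42×10^-25 kg.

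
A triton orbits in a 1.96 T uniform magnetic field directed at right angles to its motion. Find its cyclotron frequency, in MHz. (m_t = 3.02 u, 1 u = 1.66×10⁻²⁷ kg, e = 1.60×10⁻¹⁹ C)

f ≈ 9.96 MHz

f = qB/(2πm) = (1×1.60×10^-19)(1.96) / [2π(5.01×10^-27)] = 9.96×10^6 Hz.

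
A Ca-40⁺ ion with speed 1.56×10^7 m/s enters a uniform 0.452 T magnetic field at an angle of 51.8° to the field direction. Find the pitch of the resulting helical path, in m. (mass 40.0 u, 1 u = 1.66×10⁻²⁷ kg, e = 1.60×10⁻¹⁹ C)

The velocity component along B is v∥ = v cos51.8° = 9.65×10^6 m/s.
The cyclotron period T = 2πm/(qB) = 5.77×10^-6 s is set by m, q, B alone.
Pitch = v∥·T = (9.65×10^6)(5.77×10^-6) = 55.7 m.

pitch ≈ 55.7 m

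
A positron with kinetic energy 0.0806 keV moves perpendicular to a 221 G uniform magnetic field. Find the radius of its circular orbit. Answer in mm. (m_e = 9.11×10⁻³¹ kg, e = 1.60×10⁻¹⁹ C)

Convert the energy: K = 0.0806 keV = 1.29×10^-17 J.
v = √(2K/m) = √(2·1.29×10^-17/9.11×10^-31) = 5.32×10^6 m/s.
r = mv/(qB) = (9.11×10^-31)(5.32×10^6) / [(1×1.60×10^-19)(0.0221)] = 1.37×10^-3 m.

r ≈ 1.37 mm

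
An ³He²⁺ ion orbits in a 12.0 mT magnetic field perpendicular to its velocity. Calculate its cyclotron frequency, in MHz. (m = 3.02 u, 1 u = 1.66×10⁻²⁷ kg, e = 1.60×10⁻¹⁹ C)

f = qB/(2πm) = (2×1.60×10^-19)(0.0120) / [2π(5.01×10^-27)] = 1.22×10^5 Hz.

f ≈ 0.122 MHz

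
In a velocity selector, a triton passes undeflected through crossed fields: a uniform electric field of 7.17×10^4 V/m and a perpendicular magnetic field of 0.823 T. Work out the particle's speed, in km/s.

For zero net force, qE = qvB, so v = E/B.
v = (7.17×10^4) / (0.823) = 8.71×10^4 m/s.

v ≈ 87.1 km/s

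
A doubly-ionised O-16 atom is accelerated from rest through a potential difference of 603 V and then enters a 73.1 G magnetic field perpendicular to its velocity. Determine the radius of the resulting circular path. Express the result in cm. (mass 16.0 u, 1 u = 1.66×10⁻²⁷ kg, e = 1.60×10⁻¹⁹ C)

The kinetic energy gained is K = qV = (2×1.60×10^-19)(603) = 1.93×10^-16 J.
v = √(2K/m) = 1.21×10^5 m/s.
r = mv/(qB) = (2.66×10^-26)(1.21×10^5) / [(2×1.60×10^-19)(7.31×10^-3)] = 1.37 m.

r ≈ 137 cm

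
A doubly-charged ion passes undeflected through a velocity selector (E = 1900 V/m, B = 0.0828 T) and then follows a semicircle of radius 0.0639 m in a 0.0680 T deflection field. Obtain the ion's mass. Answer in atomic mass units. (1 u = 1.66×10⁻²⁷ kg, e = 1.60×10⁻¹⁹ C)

v = E/B₁ = 2.29×10^4 m/s.
From r = mv/(qB₂), m = qB₂r/v = (2×1.60×10^-19)(0.0680)(0.0639) / (2.29×10^4) = 6.06×10^-26 kg.
In atomic mass units: m = 6.06×10^-26 / 1.66×10^-27 = 36.5 u.

m ≈ 36.5 u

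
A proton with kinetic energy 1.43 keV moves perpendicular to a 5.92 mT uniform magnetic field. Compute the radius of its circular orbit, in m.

r ≈ 0.923 m

Convert the energy: K = 1.43 keV = 2.29×10^-16 J.
v = √(2K/m) = √(2·2.29×10^-16/1.67×10^-27) = 5.23×10^5 m/s.
r = mv/(qB) = (1.67×10^-27)(5.23×10^5) / [(1×1.60×10^-19)(5.92×10^-3)] = 0.923 m.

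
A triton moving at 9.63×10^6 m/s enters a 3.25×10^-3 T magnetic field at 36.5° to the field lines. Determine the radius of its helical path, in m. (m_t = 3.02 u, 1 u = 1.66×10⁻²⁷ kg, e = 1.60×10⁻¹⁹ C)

Only the perpendicular component v⊥ = v sin36.5° = 5.73×10^6 m/s is bent by the field.
r = m v⊥ /(qB) = (5.01×10^-27)(5.73×10^6) / [(1×1.60×10^-19)(3.25×10^-3)] = 55.2 m.

r ≈ 55.2 m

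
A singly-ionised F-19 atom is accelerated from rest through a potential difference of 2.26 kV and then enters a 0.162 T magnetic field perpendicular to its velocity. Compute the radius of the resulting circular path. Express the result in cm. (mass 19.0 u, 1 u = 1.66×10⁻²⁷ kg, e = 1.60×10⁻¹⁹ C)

r ≈ 18.4 cm

The kinetic energy gained is K = qV = (1×1.60×10^-19)(2260) = 3.62×10^-16 J.
v = √(2K/m) = 1.51×10^5 m/s.
r = mv/(qB) = (3.15×10^-26)(1.51×10^5) / [(1×1.60×10^-19)(0.162)] = 0.184 m.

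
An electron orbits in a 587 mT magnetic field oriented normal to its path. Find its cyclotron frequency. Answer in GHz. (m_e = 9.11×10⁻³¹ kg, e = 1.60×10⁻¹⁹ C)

f = qB/(2πm) = (1×1.60×10^-19)(0.587) / [2π(9.11×10^-31)] = 1.64×10^10 Hz.

f ≈ 16.4 GHz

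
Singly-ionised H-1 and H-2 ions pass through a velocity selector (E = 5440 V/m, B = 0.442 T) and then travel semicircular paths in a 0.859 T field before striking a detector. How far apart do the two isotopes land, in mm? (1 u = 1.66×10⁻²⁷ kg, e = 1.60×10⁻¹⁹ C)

Both emerge at v = E/B₁ = 1.23×10^4 m/s.
r = mv/(qB₂), so r₁ = 1.49×10^-4 m and r₂ = 2.97×10^-4 m, giving Δr = 1.49×10^-4 m.
After a semicircle each ion lands a diameter 2r from the entry slit, so the separation is 2Δr = 2.97×10^-4 m.

Δd ≈ 0.297 mm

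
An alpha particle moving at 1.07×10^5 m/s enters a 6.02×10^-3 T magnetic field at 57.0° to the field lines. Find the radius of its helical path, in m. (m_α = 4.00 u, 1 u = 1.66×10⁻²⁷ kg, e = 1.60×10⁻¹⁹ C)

Only the perpendicular component v⊥ = v sin57.0° = 8.97×10^4 m/s is bent by the field.
r = m v⊥ /(qB) = (6.64×10^-27)(8.97×10^4) / [(2×1.60×10^-19)(6.02×10^-3)] = 0.309 m.

r ≈ 0.309 m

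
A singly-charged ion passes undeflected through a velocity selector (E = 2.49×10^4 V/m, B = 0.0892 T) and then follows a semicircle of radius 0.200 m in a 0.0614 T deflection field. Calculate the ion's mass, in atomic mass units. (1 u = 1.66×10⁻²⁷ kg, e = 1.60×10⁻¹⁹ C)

v = E/B₁ = 2.79×10^5 m/s.
From r = mv/(qB₂), m = qB₂r/v = (1×1.60×10^-19)(0.0614)(0.200) / (2.79×10^5) = 7.04×10^-27 kg.
In atomic mass units: m = 7.04×10^-27 / 1.66×10^-27 = 4.24 u.

m ≈ 4.24 u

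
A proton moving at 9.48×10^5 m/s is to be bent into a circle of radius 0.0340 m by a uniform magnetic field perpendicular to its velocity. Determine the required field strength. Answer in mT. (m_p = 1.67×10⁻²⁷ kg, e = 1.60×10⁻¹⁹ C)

B ≈ 291 mT

qvB = mv²/r gives B = mv/(qr).
B = (1.67×10^-27)(9.48×10^5) / [(1×1.60×10^-19)(0.0340)] = 0.291 T.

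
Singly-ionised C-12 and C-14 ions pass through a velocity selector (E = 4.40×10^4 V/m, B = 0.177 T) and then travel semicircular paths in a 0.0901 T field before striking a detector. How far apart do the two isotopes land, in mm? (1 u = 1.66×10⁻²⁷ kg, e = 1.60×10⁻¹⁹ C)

Both emerge at v = E/B₁ = 2.49×10^5 m/s.
r = mv/(qB₂), so r₁ = 0.3435 m and r₂ = 0.4007 m, giving Δr = 0.0572 m.
After a semicircle each ion lands a diameter 2r from the entry slit, so the separation is 2Δr = 0.114 m.

Δd ≈ 114 mm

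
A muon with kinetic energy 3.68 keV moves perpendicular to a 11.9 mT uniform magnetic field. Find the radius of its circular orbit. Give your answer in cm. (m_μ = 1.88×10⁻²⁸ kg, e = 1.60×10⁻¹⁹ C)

r ≈ 24.7 cm

Convert the energy: K = 3.68 keV = 5.89×10^-16 J.
v = √(2K/m) = √(2·5.89×10^-16/1.88×10^-28) = 2.50×10^6 m/s.
r = mv/(qB) = (1.88×10^-28)(2.50×10^6) / [(1×1.60×10^-19)(0.0119)] = 0.247 m.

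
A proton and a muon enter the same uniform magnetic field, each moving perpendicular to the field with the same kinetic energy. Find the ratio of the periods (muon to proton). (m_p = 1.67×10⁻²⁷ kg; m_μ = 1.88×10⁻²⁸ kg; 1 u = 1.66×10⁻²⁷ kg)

ratio ≈ 0.113

T = 2πm/(qB) is independent of speed, so T₂/T₁ = (m₂/q₂)/(m₁/q₁).
T_{muon}/T_{proton} = (1.88×10^-28/1e) / (1.67×10^-27/1e) = 0.113.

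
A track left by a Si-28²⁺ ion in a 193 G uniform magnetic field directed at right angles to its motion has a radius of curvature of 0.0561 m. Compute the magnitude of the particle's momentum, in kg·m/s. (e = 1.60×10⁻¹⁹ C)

Since qvB = mv²/r, the momentum p = mv = qBr.
p = (2×1.60×10^-19)(0.0193)(0.0561) = 3.46×10^-22 kg·m/s.

p ≈ 3.46×10^-22 kg·m/s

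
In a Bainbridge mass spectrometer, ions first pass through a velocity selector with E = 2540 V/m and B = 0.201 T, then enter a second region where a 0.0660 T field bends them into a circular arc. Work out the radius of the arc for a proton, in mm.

The selector passes v = E/B = 2540/0.201 = 1.26×10^4 m/s.
In the deflection region, r = mv/(qB₂) = (1.67×10^-27)(1.26×10^4) / [(1×1.60×10^-19)(0.0660)] = 2.00×10^-3 m.

r ≈ 2.00 mm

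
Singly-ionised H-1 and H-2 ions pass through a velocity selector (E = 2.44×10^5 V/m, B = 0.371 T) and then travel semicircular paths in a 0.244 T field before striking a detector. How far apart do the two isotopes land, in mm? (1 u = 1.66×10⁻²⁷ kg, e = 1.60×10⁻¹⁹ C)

Both emerge at v = E/B₁ = 6.58×10^5 m/s.
r = mv/(qB₂), so r₁ = 0.0280 m and r₂ = 0.0559 m, giving Δr = 0.0280 m.
After a semicircle each ion lands a diameter 2r from the entry slit, so the separation is 2Δr = 0.0559 m.

Δd ≈ 55.9 mm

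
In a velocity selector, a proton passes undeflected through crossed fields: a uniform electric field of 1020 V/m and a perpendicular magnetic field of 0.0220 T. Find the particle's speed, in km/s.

v ≈ 46.4 km/s

For zero net force, qE = qvB, so v = E/B.
v = (1020) / (0.0220) = 4.64×10^4 m/s.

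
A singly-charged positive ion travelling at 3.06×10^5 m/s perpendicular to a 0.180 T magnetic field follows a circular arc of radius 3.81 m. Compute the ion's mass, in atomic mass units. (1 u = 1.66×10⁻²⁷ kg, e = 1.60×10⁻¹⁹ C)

qvB = mv²/r ⇒ m = qBr/v.
m = (1×1.60×10^-19)(0.180)(3.81) / (3.06×10^5) = 3.59×10^-25 kg = 216 u.

m ≈ 216 u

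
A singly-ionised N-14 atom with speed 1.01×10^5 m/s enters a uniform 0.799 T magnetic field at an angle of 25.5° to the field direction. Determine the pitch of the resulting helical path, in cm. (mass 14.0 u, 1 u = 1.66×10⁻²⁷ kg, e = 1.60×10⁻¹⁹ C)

The velocity component along B is v∥ = v cos25.5° = 9.12×10^4 m/s.
The cyclotron period T = 2πm/(qB) = 1.14×10^-6 s is set by m, q, B alone.
Pitch = v∥·T = (9.12×10^4)(1.14×10^-6) = 0.104 m.

pitch ≈ 10.4 cm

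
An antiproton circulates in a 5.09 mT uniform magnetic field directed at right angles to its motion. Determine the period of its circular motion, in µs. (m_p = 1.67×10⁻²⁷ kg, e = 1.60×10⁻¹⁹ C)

T ≈ 12.9 µs

The cyclotron period is independent of speed: T = 2πm/(qB).
T = 2π(1.67×10^-27) / [(1×1.60×10^-19)(5.09×10^-3)] = 1.29×10^-5 s.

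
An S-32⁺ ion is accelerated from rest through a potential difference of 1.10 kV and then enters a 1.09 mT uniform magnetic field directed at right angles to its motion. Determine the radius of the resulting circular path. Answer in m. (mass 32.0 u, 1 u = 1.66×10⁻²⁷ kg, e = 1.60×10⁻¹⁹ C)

r ≈ 24.8 m

The kinetic energy gained is K = qV = (1×1.60×10^-19)(1100) = 1.76×10^-16 J.
v = √(2K/m) = 8.14×10^4 m/s.
r = mv/(qB) = (5.31×10^-26)(8.14×10^4) / [(1×1.60×10^-19)(1.09×10^-3)] = 24.8 m.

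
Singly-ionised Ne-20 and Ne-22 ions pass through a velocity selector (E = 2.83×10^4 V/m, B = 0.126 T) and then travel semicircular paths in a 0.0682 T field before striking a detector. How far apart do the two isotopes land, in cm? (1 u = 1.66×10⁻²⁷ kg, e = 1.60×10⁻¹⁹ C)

Δd ≈ 13.7 cm

Both emerge at v = E/B₁ = 2.25×10^5 m/s.
r = mv/(qB₂), so r₁ = 0.6834 m and r₂ = 0.7517 m, giving Δr = 0.0683 m.
After a semicircle each ion lands a diameter 2r from the entry slit, so the separation is 2Δr = 0.137 m.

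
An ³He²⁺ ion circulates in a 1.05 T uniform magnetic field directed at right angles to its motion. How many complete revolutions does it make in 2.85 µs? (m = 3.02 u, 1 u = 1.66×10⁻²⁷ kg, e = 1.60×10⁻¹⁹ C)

T = 2πm/(qB) = 2π(5.0132×10^-27) / [(2×1.60×10^-19)(1.05)] = 9.3747×10^-8 s.
N = t/T = 2.85×10^-6 / 9.3747×10^-8 ≈ 30.40, so 30 complete revolutions.

N = 30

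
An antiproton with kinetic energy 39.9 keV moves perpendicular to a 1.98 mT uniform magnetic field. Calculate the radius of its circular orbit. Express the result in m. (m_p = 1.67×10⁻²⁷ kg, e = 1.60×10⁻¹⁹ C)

Convert the energy: K = 39.9 keV = 6.38×10^-15 J.
v = √(2K/m) = √(2·6.38×10^-15/1.67×10^-27) = 2.77×10^6 m/s.
r = mv/(qB) = (1.67×10^-27)(2.77×10^6) / [(1×1.60×10^-19)(1.98×10^-3)] = 14.6 m.

r ≈ 14.6 m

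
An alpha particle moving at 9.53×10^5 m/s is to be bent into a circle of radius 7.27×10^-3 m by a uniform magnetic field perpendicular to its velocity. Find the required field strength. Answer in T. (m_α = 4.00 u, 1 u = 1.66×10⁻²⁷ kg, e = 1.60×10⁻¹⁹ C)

B ≈ 2.72 T

qvB = mv²/r gives B = mv/(qr).
B = (6.64×10^-27)(9.53×10^5) / [(2×1.60×10^-19)(7.27×10^-3)] = 2.72 T.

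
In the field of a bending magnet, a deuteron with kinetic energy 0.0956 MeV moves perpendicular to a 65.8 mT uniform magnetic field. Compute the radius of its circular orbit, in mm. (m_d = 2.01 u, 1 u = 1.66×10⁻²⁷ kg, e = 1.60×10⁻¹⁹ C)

r ≈ 960 mm

Convert the energy: K = 0.0956 MeV = 1.53×10^-14 J.
v = √(2K/m) = √(2·1.53×10^-14/3.34×10^-27) = 3.03×10^6 m/s.
r = mv/(qB) = (3.34×10^-27)(3.03×10^6) / [(1×1.60×10^-19)(0.0658)] = 0.960 m.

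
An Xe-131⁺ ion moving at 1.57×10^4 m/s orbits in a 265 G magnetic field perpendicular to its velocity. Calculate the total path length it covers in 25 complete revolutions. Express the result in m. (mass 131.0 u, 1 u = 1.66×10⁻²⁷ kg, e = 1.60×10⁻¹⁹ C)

r = mv/(qB) = 0.805 m, so one revolution covers 2πr = 5.06 m.
In 25 revolutions: L = 25·2πr = 126 m.

L ≈ 126 m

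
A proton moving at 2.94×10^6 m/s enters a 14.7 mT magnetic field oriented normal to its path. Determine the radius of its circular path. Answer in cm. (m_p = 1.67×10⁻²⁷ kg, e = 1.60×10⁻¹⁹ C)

The magnetic force provides the centripetal force: qvB = mv²/r, so r = mv/(qB).
r = (1.67×10^-27 kg)(2.94×10^6 m/s) / [(1×1.60×10^-19 C)(0.0147 T)] = 2.09 m.

r ≈ 209 cm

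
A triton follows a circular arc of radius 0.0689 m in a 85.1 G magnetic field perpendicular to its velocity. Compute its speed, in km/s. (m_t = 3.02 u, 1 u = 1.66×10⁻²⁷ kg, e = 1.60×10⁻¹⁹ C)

v ≈ 18.7 km/s

From qvB = mv²/r, v = qBr/m.
v = (1×1.60×10^-19)(8.51×10^-3)(0.0689) / (5.01×10^-27) = 1.87×10^4 m/s.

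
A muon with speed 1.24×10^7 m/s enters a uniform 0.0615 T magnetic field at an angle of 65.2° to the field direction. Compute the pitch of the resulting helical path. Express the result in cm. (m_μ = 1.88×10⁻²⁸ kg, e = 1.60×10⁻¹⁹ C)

pitch ≈ 62.4 cm

The velocity component along B is v∥ = v cos65.2° = 5.20×10^6 m/s.
The cyclotron period T = 2πm/(qB) = 1.20×10^-7 s is set by m, q, B alone.
Pitch = v∥·T = (5.20×10^6)(1.20×10^-7) = 0.624 m.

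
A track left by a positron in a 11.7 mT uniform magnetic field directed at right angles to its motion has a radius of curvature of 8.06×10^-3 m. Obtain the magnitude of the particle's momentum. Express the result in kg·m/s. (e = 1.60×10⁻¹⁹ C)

p ≈ 1.51×10^-23 kg·m/s

Since qvB = mv²/r, the momentum p = mv = qBr.
p = (1×1.60×10^-19)(0.0117)(8.06×10^-3) = 1.51×10^-23 kg·m/s.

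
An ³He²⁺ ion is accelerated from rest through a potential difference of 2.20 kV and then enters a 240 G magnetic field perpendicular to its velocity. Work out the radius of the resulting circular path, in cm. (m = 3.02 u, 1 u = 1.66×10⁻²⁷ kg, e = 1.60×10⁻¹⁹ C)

r ≈ 34.6 cm

The kinetic energy gained is K = qV = (2×1.60×10^-19)(2200) = 7.04×10^-16 J.
v = √(2K/m) = 5.30×10^5 m/s.
r = mv/(qB) = (5.01×10^-27)(5.30×10^5) / [(2×1.60×10^-19)(0.0240)] = 0.346 m.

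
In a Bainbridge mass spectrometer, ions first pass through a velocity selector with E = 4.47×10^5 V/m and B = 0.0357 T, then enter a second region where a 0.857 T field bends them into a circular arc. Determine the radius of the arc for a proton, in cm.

r ≈ 15.2 cm

The selector passes v = E/B = 4.47×10^5/0.0357 = 1.25×10^7 m/s.
In the deflection region, r = mv/(qB₂) = (1.67×10^-27)(1.25×10^7) / [(1×1.60×10^-19)(0.857)] = 0.152 m.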